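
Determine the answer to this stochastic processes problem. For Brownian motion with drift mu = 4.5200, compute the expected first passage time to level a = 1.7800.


Expected first passage time = a/mu
= 1.7800/4.5200
= 0.3938

0.3938


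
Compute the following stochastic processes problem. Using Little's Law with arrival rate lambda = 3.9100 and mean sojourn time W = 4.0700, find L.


Little's Law: L = lambda * W
= 3.9100 * 4.0700
= 15.9137

15.9137


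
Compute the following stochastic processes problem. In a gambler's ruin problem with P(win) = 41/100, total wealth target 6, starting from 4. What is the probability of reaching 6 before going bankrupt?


Gambler's ruin formula:
r = q/p = 0.5900/0.4100 = 1.4390
P(win) = (1 - r^i)/(1 - r^N)
= (1 - 1.4390^4)/(1 - 1.4390^6)
= 0.4173

0.4173


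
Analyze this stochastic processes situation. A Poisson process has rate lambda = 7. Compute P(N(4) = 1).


P(N(t)=k) = (lambda*t)^k * exp(-lambda*t) / k!
lambda*t = 28
= 28^1 * exp(-28) / 1!
= 28 * 6.9144e-13 / 1
= 1.9360e-11

1.9360e-11


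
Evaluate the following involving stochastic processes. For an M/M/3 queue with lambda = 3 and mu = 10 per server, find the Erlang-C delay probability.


a = lambda/mu = 0.3000
rho = a/c = 0.1000
Erlang-C formula applied:
C(c,a) = 0.0037

0.0037


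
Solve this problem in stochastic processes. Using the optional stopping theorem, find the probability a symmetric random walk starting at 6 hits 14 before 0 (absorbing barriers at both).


By optional stopping theorem: E(M at tau) = M(0) = 6
P(hit 14)*14 + P(hit 0)*0 = 6
P(hit 14) = (6 - 0)/(14 - 0) = 3/7 = 0.4286

0.4286


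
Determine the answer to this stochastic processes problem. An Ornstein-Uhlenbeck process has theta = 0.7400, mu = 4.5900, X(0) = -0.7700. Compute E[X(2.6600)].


E[X(t)] = mu + (X(0) - mu)*exp(-theta*t)
= 4.5900 + (-0.7700 - 4.5900)*exp(-0.7400*2.6600)
= 4.5900 + -5.3600 * 0.1397
= 3.8413

3.8413


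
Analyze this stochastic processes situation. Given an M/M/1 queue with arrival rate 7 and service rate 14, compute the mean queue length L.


rho = 7/14 = 0.5000
L = rho/(1-rho)
= 0.5000/0.5000
= 1.0000

1.0000


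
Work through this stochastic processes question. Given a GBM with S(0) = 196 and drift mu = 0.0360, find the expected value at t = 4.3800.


E[S(t)] = S(0) * exp(mu * t)
= 196 * exp(0.0360 * 4.3800)
= 196 * 1.1708
= 229.4751

229.4751


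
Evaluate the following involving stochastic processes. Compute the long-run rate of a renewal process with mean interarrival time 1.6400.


Long-run renewal rate = 1/E(X)
= 1/1.6400
= 0.6098

0.6098


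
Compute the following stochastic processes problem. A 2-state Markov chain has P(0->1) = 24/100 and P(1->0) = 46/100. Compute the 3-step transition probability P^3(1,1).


Computing P^3 by matrix multiplication.
P = [[0.7600, 0.2400], [0.4600, 0.5400]]
After raising P to the power 3:
P^3(1,1) = 0.3606

0.3606


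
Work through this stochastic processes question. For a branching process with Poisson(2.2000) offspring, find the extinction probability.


Since mu = 2.2000 > 1, extinction prob q < 1.
Solve s = exp(mu*(s-1)) iteratively.
q = 0.1563

0.1563


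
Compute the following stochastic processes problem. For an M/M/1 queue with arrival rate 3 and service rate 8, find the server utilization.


rho = lambda/mu
= 3/8
= 0.3750

0.3750


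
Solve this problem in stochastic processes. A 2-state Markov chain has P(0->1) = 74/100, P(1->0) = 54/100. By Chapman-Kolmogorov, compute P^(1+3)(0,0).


P^4 = P^1 * P^3
Computing via matrix multiplication of the transition matrix.
Entry (0,0) of P^4 = 0.4254

0.4254


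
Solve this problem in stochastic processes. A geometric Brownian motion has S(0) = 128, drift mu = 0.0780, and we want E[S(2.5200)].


E[S(t)] = S(0) * exp(mu * t)
= 128 * exp(0.0780 * 2.5200)
= 128 * 1.2172
= 155.8027

155.8027


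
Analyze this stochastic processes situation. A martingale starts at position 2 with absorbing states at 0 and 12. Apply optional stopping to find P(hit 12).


By optional stopping theorem: E(M at tau) = M(0) = 2
P(hit 12)*12 + P(hit 0)*0 = 2
P(hit 12) = (2 - 0)/(12 - 0) = 1/6 = 0.1667

0.1667


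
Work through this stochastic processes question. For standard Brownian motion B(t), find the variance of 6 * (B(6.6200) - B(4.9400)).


Var(alpha*(B(t)-B(s))) = alpha^2 * (t-s)
= 6^2 * (6.6200 - 4.9400)
= 36 * 1.6800
= 60.4800

60.4800


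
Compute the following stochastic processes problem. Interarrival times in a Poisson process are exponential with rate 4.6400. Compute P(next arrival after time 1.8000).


P(X > t) = exp(-lambda * t)
= exp(-4.6400 * 1.8000)
= exp(-8.3520) = 2.3592e-04

2.3592e-04


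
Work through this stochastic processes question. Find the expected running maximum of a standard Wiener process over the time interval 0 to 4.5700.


E(max B(s)) = sqrt(2t/pi)
= sqrt(2*4.5700/pi)
= sqrt(2.9094)
= 1.7057

1.7057


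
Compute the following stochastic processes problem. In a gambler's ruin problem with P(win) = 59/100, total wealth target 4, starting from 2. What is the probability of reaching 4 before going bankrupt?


Gambler's ruin formula:
r = q/p = 0.4100/0.5900 = 0.6949
P(win) = (1 - r^i)/(1 - r^N)
= (1 - 0.6949^2)/(1 - 0.6949^4)
= 0.6744

0.6744


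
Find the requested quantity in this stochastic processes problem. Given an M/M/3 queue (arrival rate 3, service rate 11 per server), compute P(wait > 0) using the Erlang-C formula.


a = lambda/mu = 0.2727
rho = a/c = 0.0909
Erlang-C formula applied:
C(c,a) = 0.0028

0.0028


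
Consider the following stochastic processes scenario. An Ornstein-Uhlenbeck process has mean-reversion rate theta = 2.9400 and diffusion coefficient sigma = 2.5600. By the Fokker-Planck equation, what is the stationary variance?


Stationary variance = sigma^2 / (2*theta)
= 2.5600^2 / (2*2.9400)
= 6.5536 / 5.8800
= 1.1146

1.1146


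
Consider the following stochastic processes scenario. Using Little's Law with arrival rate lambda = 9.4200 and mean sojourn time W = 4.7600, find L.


Little's Law: L = lambda * W
= 9.4200 * 4.7600
= 44.8392

44.8392


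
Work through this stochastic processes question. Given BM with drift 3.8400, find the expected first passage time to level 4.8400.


Expected first passage time = a/mu
= 4.8400/3.8400
= 1.2604

1.2604


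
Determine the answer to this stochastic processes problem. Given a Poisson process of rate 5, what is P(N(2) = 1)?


P(N(t)=k) = (lambda*t)^k * exp(-lambda*t) / k!
lambda*t = 10
= 10^1 * exp(-10) / 1!
= 10 * 4.5400e-05 / 1
= 4.5400e-04

4.5400e-04


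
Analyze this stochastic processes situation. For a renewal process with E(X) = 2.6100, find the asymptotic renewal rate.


Long-run renewal rate = 1/E(X)
= 1/2.6100
= 0.3831

0.3831


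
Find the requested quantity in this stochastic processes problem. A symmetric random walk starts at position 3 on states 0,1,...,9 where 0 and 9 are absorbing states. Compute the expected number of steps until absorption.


For symmetric RW on 0,...,N with absorbing barriers, E(i) = i*(N-i)
E(3) = 3 * 6 = 18

18


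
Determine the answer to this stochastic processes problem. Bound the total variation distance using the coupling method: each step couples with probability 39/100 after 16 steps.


TV distance bound <= (1-delta)^n
= (1 - 0.3900)^16
= 0.6100^16
= 3.6752e-04

3.6752e-04


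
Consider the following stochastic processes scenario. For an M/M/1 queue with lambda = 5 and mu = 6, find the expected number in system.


rho = 5/6 = 0.8333
L = rho/(1-rho)
= 0.8333/0.1667
= 5.0000

5.0000


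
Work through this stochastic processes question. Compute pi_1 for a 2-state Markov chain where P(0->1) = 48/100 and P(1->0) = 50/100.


Stationary distribution: pi_0 = p10/(p01+p10), pi_1 = p01/(p01+p10)
p01 = 0.4800, p10 = 0.5000
pi_1 = 0.4898

0.4898


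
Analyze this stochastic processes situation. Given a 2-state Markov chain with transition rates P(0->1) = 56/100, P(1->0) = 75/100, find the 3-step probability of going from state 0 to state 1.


Computing P^3 by matrix multiplication.
P = [[0.4400, 0.5600], [0.7500, 0.2500]]
After raising P to the power 3:
P^3(0,1) = 0.4402

0.4402


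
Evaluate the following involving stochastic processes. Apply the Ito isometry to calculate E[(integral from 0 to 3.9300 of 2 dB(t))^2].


By Ito isometry: E[(int f dB)^2] = int f^2 dt
= 2^2 * 3.9300
= 4 * 3.9300 = 15.7200

15.7200


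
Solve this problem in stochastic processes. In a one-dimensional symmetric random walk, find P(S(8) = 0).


P(S(8) = 0) = C(8,4) / 4^4
= 70 / 256
= 0.2734

0.2734


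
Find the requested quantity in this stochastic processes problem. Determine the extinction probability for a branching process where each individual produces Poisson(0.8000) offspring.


Since mu = 0.8000 <= 1, extinction probability = 1.

1.0000


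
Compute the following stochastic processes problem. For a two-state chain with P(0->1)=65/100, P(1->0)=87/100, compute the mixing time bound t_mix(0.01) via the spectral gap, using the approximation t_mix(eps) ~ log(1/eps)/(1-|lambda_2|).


lambda_2 = |1 - p01 - p10| = |1 - 0.6500 - 0.8700| = 0.5200
t_mix ~ log(1/eps)/(1 - |lambda_2|)
= log(100)/(1 - 0.5200) = 4.6052/0.4800
= 9.5941

9.5941


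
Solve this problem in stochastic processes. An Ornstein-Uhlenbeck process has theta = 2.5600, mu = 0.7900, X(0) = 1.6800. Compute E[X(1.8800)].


E[X(t)] = mu + (X(0) - mu)*exp(-theta*t)
= 0.7900 + (1.6800 - 0.7900)*exp(-2.5600*1.8800)
= 0.7900 + 0.8900 * 0.0081
= 0.7972

0.7972


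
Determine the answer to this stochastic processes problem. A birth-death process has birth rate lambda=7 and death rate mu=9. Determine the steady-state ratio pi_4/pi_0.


For birth-death process, pi_n/pi_0 = (lambda/mu)^n
= (7/9)^4
= 0.3660

0.3660


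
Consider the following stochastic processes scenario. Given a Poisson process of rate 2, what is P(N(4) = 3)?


P(N(t)=k) = (lambda*t)^k * exp(-lambda*t) / k!
lambda*t = 8
= 8^3 * exp(-8) / 3!
= 512 * 3.3546e-04 / 6
= 0.0286

0.0286


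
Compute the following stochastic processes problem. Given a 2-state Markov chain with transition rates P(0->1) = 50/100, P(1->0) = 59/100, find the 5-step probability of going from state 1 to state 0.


Computing P^5 by matrix multiplication.
P = [[0.5000, 0.5000], [0.5900, 0.4100]]
After raising P to the power 5:
P^5(1,0) = 0.5413

0.5413


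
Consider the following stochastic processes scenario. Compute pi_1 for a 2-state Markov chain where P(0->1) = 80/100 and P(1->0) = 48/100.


Stationary distribution: pi_0 = p10/(p01+p10), pi_1 = p01/(p01+p10)
p01 = 0.8000, p10 = 0.4800
pi_1 = 0.6250

0.6250


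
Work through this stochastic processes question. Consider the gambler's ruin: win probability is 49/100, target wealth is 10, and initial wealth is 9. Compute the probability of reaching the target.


Gambler's ruin formula:
r = q/p = 0.5100/0.4900 = 1.0408
P(win) = (1 - r^i)/(1 - r^N)
= (1 - 1.0408^9)/(1 - 1.0408^10)
= 0.8811

0.8811


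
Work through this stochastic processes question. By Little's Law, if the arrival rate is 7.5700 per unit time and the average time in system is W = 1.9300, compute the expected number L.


Little's Law: L = lambda * W
= 7.5700 * 1.9300
= 14.6101

14.6101


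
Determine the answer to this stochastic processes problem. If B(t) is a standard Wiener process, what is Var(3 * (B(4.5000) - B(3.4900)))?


Var(alpha*(B(t)-B(s))) = alpha^2 * (t-s)
= 3^2 * (4.5000 - 3.4900)
= 9 * 1.0100
= 9.0900

9.0900


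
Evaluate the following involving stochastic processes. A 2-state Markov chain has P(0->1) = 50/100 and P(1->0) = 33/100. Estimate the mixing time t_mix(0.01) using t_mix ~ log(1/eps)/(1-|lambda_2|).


lambda_2 = |1 - p01 - p10| = |1 - 0.5000 - 0.3300| = 0.1700
t_mix ~ log(1/eps)/(1 - |lambda_2|)
= log(100)/(1 - 0.1700) = 4.6052/0.8300
= 5.5484

5.5484


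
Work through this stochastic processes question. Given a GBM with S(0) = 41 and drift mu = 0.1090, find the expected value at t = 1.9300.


E[S(t)] = S(0) * exp(mu * t)
= 41 * exp(0.1090 * 1.9300)
= 41 * 1.2341
= 50.5995

50.5995


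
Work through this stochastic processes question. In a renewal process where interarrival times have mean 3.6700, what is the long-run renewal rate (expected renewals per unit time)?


Long-run renewal rate = 1/E(X)
= 1/3.6700
= 0.2725

0.2725


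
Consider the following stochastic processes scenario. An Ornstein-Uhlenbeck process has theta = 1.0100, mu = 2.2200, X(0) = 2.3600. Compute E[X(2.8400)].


E[X(t)] = mu + (X(0) - mu)*exp(-theta*t)
= 2.2200 + (2.3600 - 2.2200)*exp(-1.0100*2.8400)
= 2.2200 + 0.1400 * 0.0568
= 2.2280

2.2280


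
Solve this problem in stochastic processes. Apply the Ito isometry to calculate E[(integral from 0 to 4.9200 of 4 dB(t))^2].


By Ito isometry: E[(int f dB)^2] = int f^2 dt
= 4^2 * 4.9200
= 16 * 4.9200 = 78.7200

78.7200


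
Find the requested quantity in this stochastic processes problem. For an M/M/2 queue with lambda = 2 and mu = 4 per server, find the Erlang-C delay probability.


a = lambda/mu = 0.5000
rho = a/c = 0.2500
Erlang-C formula applied:
C(c,a) = 0.1000

0.1000


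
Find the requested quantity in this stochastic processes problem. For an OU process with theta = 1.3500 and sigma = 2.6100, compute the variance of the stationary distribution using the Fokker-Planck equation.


Stationary variance = sigma^2 / (2*theta)
= 2.6100^2 / (2*1.3500)
= 6.8121 / 2.7000
= 2.5230

2.5230


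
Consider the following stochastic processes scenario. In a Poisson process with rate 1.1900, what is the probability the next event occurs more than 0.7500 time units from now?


P(X > t) = exp(-lambda * t)
= exp(-1.1900 * 0.7500)
= exp(-0.8925) = 0.4096

0.4096


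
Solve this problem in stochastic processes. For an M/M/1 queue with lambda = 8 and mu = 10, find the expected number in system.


rho = 8/10 = 0.8000
L = rho/(1-rho)
= 0.8000/0.2000
= 4.0000

4.0000


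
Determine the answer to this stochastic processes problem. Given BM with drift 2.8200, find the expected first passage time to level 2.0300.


Expected first passage time = a/mu
= 2.0300/2.8200
= 0.7199

0.7199


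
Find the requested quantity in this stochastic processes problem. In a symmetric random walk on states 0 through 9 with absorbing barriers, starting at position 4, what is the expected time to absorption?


For symmetric RW on 0,...,N with absorbing barriers, E(i) = i*(N-i)
E(4) = 4 * 5 = 20

20


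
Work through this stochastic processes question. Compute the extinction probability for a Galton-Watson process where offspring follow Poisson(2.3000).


Since mu = 2.3000 > 1, extinction prob q < 1.
Solve s = exp(mu*(s-1)) iteratively.
q = 0.1376

0.1376


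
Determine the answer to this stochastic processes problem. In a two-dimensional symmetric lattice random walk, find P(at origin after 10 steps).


P = C(10,5)^2 / 4^10
= 252^2 / 1048576
= 63504 / 1048576
= 0.0606

0.0606


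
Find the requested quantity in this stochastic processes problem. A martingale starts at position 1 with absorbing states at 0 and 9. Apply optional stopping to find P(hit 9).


By optional stopping theorem: E(M at tau) = M(0) = 1
P(hit 9)*9 + P(hit 0)*0 = 1
P(hit 9) = (1 - 0)/(9 - 0) = 1/9 = 0.1111

0.1111


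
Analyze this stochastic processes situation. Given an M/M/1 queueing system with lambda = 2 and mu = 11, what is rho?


rho = lambda/mu
= 2/11
= 0.1818

0.1818


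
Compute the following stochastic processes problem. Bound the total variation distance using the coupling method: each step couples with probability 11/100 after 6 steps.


TV distance bound <= (1-delta)^n
= (1 - 0.1100)^6
= 0.8900^6
= 0.4970

0.4970


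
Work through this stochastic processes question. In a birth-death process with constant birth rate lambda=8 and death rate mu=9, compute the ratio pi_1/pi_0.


For birth-death process, pi_n/pi_0 = (lambda/mu)^n
= (8/9)^1
= 0.8889

0.8889


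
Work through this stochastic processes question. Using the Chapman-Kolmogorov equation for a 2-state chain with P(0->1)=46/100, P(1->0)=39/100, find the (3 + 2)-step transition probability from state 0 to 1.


P^5 = P^3 * P^2
Computing via matrix multiplication of the transition matrix.
Entry (0,1) of P^5 = 0.5411

0.5411


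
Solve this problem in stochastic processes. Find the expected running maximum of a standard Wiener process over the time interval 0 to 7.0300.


E(max B(s)) = sqrt(2t/pi)
= sqrt(2*7.0300/pi)
= sqrt(4.4754)
= 2.1155

2.1155


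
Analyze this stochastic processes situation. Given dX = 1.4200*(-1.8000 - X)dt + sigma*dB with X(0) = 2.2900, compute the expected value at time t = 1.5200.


E[X(t)] = mu + (X(0) - mu)*exp(-theta*t)
= -1.8000 + (2.2900 - -1.8000)*exp(-1.4200*1.5200)
= -1.8000 + 4.0900 * 0.1155
= -1.3276

-1.3276


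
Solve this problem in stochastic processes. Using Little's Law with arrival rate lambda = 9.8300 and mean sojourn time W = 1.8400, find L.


Little's Law: L = lambda * W
= 9.8300 * 1.8400
= 18.0872

18.0872


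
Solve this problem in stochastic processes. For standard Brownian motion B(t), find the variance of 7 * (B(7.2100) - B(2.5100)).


Var(alpha*(B(t)-B(s))) = alpha^2 * (t-s)
= 7^2 * (7.2100 - 2.5100)
= 49 * 4.7000
= 230.3000

230.3000


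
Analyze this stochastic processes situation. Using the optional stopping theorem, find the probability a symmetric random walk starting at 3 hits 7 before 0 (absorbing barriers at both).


By optional stopping theorem: E(M at tau) = M(0) = 3
P(hit 7)*7 + P(hit 0)*0 = 3
P(hit 7) = (3 - 0)/(7 - 0) = 3/7 = 0.4286

0.4286


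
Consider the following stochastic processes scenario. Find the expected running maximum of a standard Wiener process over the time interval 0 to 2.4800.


E(max B(s)) = sqrt(2t/pi)
= sqrt(2*2.4800/pi)
= sqrt(1.5788)
= 1.2565

1.2565


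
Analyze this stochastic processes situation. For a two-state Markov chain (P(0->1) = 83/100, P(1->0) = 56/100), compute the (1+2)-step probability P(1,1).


P^3 = P^1 * P^2
Computing via matrix multiplication of the transition matrix.
Entry (1,1) of P^3 = 0.5732

0.5732


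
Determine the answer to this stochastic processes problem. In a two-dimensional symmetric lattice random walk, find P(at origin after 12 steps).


P = C(12,6)^2 / 4^12
= 924^2 / 16777216
= 853776 / 16777216
= 0.0509

0.0509


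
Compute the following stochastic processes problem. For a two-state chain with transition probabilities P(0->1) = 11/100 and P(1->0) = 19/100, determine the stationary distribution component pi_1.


Stationary distribution: pi_0 = p10/(p01+p10), pi_1 = p01/(p01+p10)
p01 = 0.1100, p10 = 0.1900
pi_1 = 0.3667

0.3667


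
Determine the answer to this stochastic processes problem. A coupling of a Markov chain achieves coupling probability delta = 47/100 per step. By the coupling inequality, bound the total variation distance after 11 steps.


TV distance bound <= (1-delta)^n
= (1 - 0.4700)^11
= 0.5300^11
= 9.2690e-04

9.2690e-04


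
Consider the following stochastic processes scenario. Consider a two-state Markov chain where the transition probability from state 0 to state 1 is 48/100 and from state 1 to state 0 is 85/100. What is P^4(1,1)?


Computing P^4 by matrix multiplication.
P = [[0.5200, 0.4800], [0.8500, 0.1500]]
After raising P to the power 4:
P^4(1,1) = 0.3685

0.3685


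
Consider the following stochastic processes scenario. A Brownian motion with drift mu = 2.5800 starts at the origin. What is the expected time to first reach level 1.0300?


Expected first passage time = a/mu
= 1.0300/2.5800
= 0.3992

0.3992


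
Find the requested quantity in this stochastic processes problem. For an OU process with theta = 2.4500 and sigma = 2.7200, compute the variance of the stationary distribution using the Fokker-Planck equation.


Stationary variance = sigma^2 / (2*theta)
= 2.7200^2 / (2*2.4500)
= 7.3984 / 4.9000
= 1.5099

1.5099


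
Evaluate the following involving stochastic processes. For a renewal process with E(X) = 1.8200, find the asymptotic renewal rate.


Long-run renewal rate = 1/E(X)
= 1/1.8200
= 0.5495

0.5495


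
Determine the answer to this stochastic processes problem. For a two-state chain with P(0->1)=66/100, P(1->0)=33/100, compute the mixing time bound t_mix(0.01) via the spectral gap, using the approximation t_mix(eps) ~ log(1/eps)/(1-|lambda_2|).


lambda_2 = |1 - p01 - p10| = |1 - 0.6600 - 0.3300| = 0.0100
t_mix ~ log(1/eps)/(1 - |lambda_2|)
= log(100)/(1 - 0.0100) = 4.6052/0.9900
= 4.6517

4.6517


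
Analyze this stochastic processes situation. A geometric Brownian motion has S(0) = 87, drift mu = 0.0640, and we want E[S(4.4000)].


E[S(t)] = S(0) * exp(mu * t)
= 87 * exp(0.0640 * 4.4000)
= 87 * 1.3252
= 115.2966

115.2966


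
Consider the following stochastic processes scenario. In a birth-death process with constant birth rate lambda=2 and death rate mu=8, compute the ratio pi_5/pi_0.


For birth-death process, pi_n/pi_0 = (lambda/mu)^n
= (2/8)^5
= 9.7656e-04

9.7656e-04


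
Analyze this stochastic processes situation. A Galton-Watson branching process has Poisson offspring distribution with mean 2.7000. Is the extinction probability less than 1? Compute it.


Since mu = 2.7000 > 1, extinction prob q < 1.
Solve s = exp(mu*(s-1)) iteratively.
q = 0.0844

0.0844


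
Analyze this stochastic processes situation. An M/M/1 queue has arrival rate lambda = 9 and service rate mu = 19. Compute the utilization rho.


rho = lambda/mu
= 9/19
= 0.4737

0.4737


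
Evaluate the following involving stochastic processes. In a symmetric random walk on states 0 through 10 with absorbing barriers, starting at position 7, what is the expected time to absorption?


For symmetric RW on 0,...,N with absorbing barriers, E(i) = i*(N-i)
E(7) = 7 * 3 = 21

21


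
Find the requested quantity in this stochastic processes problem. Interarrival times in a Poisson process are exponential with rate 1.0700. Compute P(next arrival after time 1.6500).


P(X > t) = exp(-lambda * t)
= exp(-1.0700 * 1.6500)
= exp(-1.7655) = 0.1711

0.1711


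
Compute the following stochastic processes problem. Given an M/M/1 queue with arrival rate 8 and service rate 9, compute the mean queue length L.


rho = 8/9 = 0.8889
L = rho/(1-rho)
= 0.8889/0.1111
= 8.0000

8.0000


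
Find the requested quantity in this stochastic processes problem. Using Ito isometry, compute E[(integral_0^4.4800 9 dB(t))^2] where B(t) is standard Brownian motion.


By Ito isometry: E[(int f dB)^2] = int f^2 dt
= 9^2 * 4.4800
= 81 * 4.4800 = 362.8800

362.8800


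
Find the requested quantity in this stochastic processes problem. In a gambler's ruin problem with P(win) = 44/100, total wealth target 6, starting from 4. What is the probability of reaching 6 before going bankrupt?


Gambler's ruin formula:
r = q/p = 0.5600/0.4400 = 1.2727
P(win) = (1 - r^i)/(1 - r^N)
= (1 - 1.2727^4)/(1 - 1.2727^6)
= 0.4996

0.4996


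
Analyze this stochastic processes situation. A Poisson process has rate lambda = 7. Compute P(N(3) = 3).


P(N(t)=k) = (lambda*t)^k * exp(-lambda*t) / k!
lambda*t = 21
= 21^3 * exp(-21) / 3!
= 9261 * 7.5826e-10 / 6
= 1.1704e-06

1.1704e-06


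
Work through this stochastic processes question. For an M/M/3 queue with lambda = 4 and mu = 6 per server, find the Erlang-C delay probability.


a = lambda/mu = 0.6667
rho = a/c = 0.2222
Erlang-C formula applied:
C(c,a) = 0.0325

0.0325


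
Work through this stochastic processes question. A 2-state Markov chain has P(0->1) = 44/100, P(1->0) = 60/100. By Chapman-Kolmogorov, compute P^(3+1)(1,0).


P^4 = P^3 * P^1
Computing via matrix multiplication of the transition matrix.
Entry (1,0) of P^4 = 0.5769

0.5769


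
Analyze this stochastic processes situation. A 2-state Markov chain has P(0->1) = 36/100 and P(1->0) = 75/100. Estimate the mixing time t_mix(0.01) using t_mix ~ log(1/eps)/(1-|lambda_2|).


lambda_2 = |1 - p01 - p10| = |1 - 0.3600 - 0.7500| = 0.1100
t_mix ~ log(1/eps)/(1 - |lambda_2|)
= log(100)/(1 - 0.1100) = 4.6052/0.8900
= 5.1743

5.1743


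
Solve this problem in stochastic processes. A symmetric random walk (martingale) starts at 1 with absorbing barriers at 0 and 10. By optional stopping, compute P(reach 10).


By optional stopping theorem: E(M at tau) = M(0) = 1
P(hit 10)*10 + P(hit 0)*0 = 1
P(hit 10) = (1 - 0)/(10 - 0) = 1/10 = 0.1000

0.1000


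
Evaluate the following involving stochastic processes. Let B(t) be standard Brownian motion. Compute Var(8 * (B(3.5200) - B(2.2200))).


Var(alpha*(B(t)-B(s))) = alpha^2 * (t-s)
= 8^2 * (3.5200 - 2.2200)
= 64 * 1.3000
= 83.2000

83.2000


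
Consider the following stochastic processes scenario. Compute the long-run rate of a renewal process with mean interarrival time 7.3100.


Long-run renewal rate = 1/E(X)
= 1/7.3100
= 0.1368

0.1368


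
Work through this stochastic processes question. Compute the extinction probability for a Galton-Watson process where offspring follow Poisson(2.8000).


Since mu = 2.8000 > 1, extinction prob q < 1.
Solve s = exp(mu*(s-1)) iteratively.
q = 0.0750

0.0750


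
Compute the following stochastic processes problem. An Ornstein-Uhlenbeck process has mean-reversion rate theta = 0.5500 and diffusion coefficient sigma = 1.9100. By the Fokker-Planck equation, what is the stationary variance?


Stationary variance = sigma^2 / (2*theta)
= 1.9100^2 / (2*0.5500)
= 3.6481 / 1.1000
= 3.3165

3.3165


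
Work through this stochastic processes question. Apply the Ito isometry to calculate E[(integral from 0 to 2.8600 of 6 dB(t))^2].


By Ito isometry: E[(int f dB)^2] = int f^2 dt
= 6^2 * 2.8600
= 36 * 2.8600 = 102.9600

102.9600


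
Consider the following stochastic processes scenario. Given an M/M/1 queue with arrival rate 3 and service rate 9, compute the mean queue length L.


rho = 3/9 = 0.3333
L = rho/(1-rho)
= 0.3333/0.6667
= 0.5000

0.5000


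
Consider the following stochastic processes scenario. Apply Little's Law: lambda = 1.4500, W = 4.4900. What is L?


Little's Law: L = lambda * W
= 1.4500 * 4.4900
= 6.5105

6.5105


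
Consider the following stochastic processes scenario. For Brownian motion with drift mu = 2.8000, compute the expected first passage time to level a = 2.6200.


Expected first passage time = a/mu
= 2.6200/2.8000
= 0.9357

0.9357


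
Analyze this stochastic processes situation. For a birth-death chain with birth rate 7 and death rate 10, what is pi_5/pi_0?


For birth-death process, pi_n/pi_0 = (lambda/mu)^n
= (7/10)^5
= 0.1681

0.1681


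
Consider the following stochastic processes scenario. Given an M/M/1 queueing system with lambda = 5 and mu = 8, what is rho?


rho = lambda/mu
= 5/8
= 0.6250

0.6250


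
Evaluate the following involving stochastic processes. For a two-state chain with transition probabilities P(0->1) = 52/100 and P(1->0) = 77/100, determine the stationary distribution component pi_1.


Stationary distribution: pi_0 = p10/(p01+p10), pi_1 = p01/(p01+p10)
p01 = 0.5200, p10 = 0.7700
pi_1 = 0.4031

0.4031


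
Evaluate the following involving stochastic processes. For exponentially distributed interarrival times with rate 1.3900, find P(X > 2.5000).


P(X > t) = exp(-lambda * t)
= exp(-1.3900 * 2.5000)
= exp(-3.4750) = 0.0310

0.0310


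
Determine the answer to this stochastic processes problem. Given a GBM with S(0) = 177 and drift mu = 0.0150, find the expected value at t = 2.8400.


E[S(t)] = S(0) * exp(mu * t)
= 177 * exp(0.0150 * 2.8400)
= 177 * 1.0435
= 184.7031

184.7031


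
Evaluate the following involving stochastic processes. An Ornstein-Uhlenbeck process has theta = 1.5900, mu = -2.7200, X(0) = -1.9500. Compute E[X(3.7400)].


E[X(t)] = mu + (X(0) - mu)*exp(-theta*t)
= -2.7200 + (-1.9500 - -2.7200)*exp(-1.5900*3.7400)
= -2.7200 + 0.7700 * 0.0026
= -2.7180

-2.7180


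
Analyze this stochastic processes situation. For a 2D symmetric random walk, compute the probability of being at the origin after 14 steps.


P = C(14,7)^2 / 4^14
= 3432^2 / 268435456
= 11778624 / 268435456
= 0.0439

0.0439


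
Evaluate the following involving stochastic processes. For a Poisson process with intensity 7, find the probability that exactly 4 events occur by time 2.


P(N(t)=k) = (lambda*t)^k * exp(-lambda*t) / k!
lambda*t = 14
= 14^4 * exp(-14) / 4!
= 38416 * 8.3153e-07 / 24
= 0.0013

0.0013


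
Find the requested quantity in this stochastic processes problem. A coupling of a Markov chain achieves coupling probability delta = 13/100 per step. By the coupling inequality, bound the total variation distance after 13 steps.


TV distance bound <= (1-delta)^n
= (1 - 0.1300)^13
= 0.8700^13
= 0.1636

0.1636


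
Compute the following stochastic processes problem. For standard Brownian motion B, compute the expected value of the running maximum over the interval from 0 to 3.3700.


E(max B(s)) = sqrt(2t/pi)
= sqrt(2*3.3700/pi)
= sqrt(2.1454)
= 1.4647

1.4647


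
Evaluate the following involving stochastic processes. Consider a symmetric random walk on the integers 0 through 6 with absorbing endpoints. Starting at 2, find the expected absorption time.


For symmetric RW on 0,...,N with absorbing barriers, E(i) = i*(N-i)
E(2) = 2 * 4 = 8

8


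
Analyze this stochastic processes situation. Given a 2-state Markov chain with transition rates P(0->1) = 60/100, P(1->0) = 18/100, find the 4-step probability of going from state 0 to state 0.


Computing P^4 by matrix multiplication.
P = [[0.4000, 0.6000], [0.1800, 0.8200]]
After raising P to the power 4:
P^4(0,0) = 0.2326

0.2326


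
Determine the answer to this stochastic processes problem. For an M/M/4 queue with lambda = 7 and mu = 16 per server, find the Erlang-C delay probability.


a = lambda/mu = 0.4375
rho = a/c = 0.1094
Erlang-C formula applied:
C(c,a) = 0.0011

0.0011


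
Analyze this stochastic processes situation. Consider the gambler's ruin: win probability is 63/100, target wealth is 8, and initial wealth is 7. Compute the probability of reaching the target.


Gambler's ruin formula:
r = q/p = 0.3700/0.6300 = 0.5873
P(win) = (1 - r^i)/(1 - r^N)
= (1 - 0.5873^7)/(1 - 0.5873^8)
= 0.9899

0.9899


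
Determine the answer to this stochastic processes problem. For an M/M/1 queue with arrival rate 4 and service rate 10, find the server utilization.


rho = lambda/mu
= 4/10
= 0.4000

0.4000


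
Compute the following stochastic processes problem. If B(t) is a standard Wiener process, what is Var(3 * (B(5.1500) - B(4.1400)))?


Var(alpha*(B(t)-B(s))) = alpha^2 * (t-s)
= 3^2 * (5.1500 - 4.1400)
= 9 * 1.0100
= 9.0900

9.0900


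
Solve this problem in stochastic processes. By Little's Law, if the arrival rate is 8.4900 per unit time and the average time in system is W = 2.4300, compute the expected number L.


Little's Law: L = lambda * W
= 8.4900 * 2.4300
= 20.6307

20.6307


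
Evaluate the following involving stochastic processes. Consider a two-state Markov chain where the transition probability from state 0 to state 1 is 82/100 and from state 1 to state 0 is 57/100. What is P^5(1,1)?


Computing P^5 by matrix multiplication.
P = [[0.1800, 0.8200], [0.5700, 0.4300]]
After raising P to the power 5:
P^5(1,1) = 0.5862

0.5862


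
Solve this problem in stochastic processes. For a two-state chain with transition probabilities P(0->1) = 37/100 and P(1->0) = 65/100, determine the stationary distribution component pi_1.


Stationary distribution: pi_0 = p10/(p01+p10), pi_1 = p01/(p01+p10)
p01 = 0.3700, p10 = 0.6500
pi_1 = 0.3627

0.3627


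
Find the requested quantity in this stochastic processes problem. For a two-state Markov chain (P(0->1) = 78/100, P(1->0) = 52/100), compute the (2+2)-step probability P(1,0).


P^4 = P^2 * P^2
Computing via matrix multiplication of the transition matrix.
Entry (1,0) of P^4 = 0.3968

0.3968


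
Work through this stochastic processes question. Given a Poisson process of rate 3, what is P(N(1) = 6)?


P(N(t)=k) = (lambda*t)^k * exp(-lambda*t) / k!
lambda*t = 3
= 3^6 * exp(-3) / 6!
= 729 * 0.0498 / 720
= 0.0504

0.0504


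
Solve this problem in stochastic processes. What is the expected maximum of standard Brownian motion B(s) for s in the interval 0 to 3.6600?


E(max B(s)) = sqrt(2t/pi)
= sqrt(2*3.6600/pi)
= sqrt(2.3300)
= 1.5264

1.5264


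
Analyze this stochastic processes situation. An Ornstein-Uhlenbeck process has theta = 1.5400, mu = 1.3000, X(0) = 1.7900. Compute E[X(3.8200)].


E[X(t)] = mu + (X(0) - mu)*exp(-theta*t)
= 1.3000 + (1.7900 - 1.3000)*exp(-1.5400*3.8200)
= 1.3000 + 0.4900 * 0.0028
= 1.3014

1.3014


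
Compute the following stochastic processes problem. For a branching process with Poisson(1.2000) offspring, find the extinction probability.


Since mu = 1.2000 > 1, extinction prob q < 1.
Solve s = exp(mu*(s-1)) iteratively.
q = 0.6863

0.6863


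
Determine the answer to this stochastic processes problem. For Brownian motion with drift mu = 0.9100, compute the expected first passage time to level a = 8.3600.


Expected first passage time = a/mu
= 8.3600/0.9100
= 9.1868

9.1868


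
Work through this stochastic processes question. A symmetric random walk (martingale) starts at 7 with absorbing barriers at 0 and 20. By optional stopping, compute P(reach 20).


By optional stopping theorem: E(M at tau) = M(0) = 7
P(hit 20)*20 + P(hit 0)*0 = 7
P(hit 20) = (7 - 0)/(20 - 0) = 7/20 = 0.3500

0.3500


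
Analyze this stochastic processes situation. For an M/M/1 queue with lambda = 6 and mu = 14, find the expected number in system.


rho = 6/14 = 0.4286
L = rho/(1-rho)
= 0.4286/0.5714
= 0.7500

0.7500


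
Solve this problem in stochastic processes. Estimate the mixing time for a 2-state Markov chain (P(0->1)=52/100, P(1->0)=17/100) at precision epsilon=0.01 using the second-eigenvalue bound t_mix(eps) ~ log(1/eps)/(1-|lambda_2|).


lambda_2 = |1 - p01 - p10| = |1 - 0.5200 - 0.1700| = 0.3100
t_mix ~ log(1/eps)/(1 - |lambda_2|)
= log(100)/(1 - 0.3100) = 4.6052/0.6900
= 6.6742

6.6742


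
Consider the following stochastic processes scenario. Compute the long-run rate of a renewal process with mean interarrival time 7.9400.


Long-run renewal rate = 1/E(X)
= 1/7.9400
= 0.1259

0.1259


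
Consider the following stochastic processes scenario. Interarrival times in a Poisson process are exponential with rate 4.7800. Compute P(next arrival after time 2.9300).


P(X > t) = exp(-lambda * t)
= exp(-4.7800 * 2.9300)
= exp(-14.0054) = 8.2705e-07

8.2705e-07


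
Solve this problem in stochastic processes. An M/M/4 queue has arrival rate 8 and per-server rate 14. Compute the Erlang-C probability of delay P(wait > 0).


a = lambda/mu = 0.5714
rho = a/c = 0.1429
Erlang-C formula applied:
C(c,a) = 0.0029

0.0029


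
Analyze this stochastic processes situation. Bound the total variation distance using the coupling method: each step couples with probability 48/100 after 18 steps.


TV distance bound <= (1-delta)^n
= (1 - 0.4800)^18
= 0.5200^18
= 7.7279e-06

7.7279e-06


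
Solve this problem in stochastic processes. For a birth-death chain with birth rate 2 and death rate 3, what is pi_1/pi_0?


For birth-death process, pi_n/pi_0 = (lambda/mu)^n
= (2/3)^1
= 0.6667

0.6667


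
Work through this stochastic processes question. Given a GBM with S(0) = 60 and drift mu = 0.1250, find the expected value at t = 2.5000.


E[S(t)] = S(0) * exp(mu * t)
= 60 * exp(0.1250 * 2.5000)
= 60 * 1.3668
= 82.0103

82.0103


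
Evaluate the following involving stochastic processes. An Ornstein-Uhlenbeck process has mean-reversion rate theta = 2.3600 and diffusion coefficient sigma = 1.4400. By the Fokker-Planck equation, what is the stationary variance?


Stationary variance = sigma^2 / (2*theta)
= 1.4400^2 / (2*2.3600)
= 2.0736 / 4.7200
= 0.4393

0.4393


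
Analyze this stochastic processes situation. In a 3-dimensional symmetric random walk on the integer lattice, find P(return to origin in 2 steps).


P(return in 2 steps) = P(reverse first step) = 1/(2d)
= 1/6
= 0.1667

0.1667


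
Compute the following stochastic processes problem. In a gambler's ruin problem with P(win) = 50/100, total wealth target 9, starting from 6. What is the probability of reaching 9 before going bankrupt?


p = 1/2: P(win) = i/N = 6/9
= 0.6667

0.6667


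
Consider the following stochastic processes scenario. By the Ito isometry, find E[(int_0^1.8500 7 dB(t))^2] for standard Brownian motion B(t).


By Ito isometry: E[(int f dB)^2] = int f^2 dt
= 7^2 * 1.8500
= 49 * 1.8500 = 90.6500

90.6500


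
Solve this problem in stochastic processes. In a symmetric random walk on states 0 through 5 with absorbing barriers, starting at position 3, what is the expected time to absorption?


For symmetric RW on 0,...,N with absorbing barriers, E(i) = i*(N-i)
E(3) = 3 * 2 = 6

6


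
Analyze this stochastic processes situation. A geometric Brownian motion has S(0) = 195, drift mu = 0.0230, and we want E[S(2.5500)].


E[S(t)] = S(0) * exp(mu * t)
= 195 * exp(0.0230 * 2.5500)
= 195 * 1.0604
= 206.7788

206.7788


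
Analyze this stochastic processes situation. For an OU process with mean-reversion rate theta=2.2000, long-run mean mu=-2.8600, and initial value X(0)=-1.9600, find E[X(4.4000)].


E[X(t)] = mu + (X(0) - mu)*exp(-theta*t)
= -2.8600 + (-1.9600 - -2.8600)*exp(-2.2000*4.4000)
= -2.8600 + 0.9000 * 6.2522e-05
= -2.8599

-2.8599


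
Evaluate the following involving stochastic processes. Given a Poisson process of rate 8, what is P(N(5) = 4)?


P(N(t)=k) = (lambda*t)^k * exp(-lambda*t) / k!
lambda*t = 40
= 40^4 * exp(-40) / 4!
= 2560000 * 4.2484e-18 / 24
= 4.5316e-13

4.5316e-13


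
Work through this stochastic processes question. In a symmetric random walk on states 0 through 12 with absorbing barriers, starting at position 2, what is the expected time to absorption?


For symmetric RW on 0,...,N with absorbing barriers, E(i) = i*(N-i)
E(2) = 2 * 10 = 20

20


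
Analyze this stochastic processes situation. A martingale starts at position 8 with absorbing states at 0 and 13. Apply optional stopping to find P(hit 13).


By optional stopping theorem: E(M at tau) = M(0) = 8
P(hit 13)*13 + P(hit 0)*0 = 8
P(hit 13) = (8 - 0)/(13 - 0) = 8/13 = 0.6154

0.6154


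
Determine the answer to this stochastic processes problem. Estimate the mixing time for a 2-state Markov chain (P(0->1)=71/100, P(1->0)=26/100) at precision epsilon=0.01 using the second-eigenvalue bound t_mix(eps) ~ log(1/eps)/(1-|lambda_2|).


lambda_2 = |1 - p01 - p10| = |1 - 0.7100 - 0.2600| = 0.0300
t_mix ~ log(1/eps)/(1 - |lambda_2|)
= log(100)/(1 - 0.0300) = 4.6052/0.9700
= 4.7476

4.7476


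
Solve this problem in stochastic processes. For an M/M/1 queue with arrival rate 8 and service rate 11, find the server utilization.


rho = lambda/mu
= 8/11
= 0.7273

0.7273


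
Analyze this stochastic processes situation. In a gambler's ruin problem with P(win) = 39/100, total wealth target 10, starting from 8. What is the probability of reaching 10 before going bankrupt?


Gambler's ruin formula:
r = q/p = 0.6100/0.3900 = 1.5641
P(win) = (1 - r^i)/(1 - r^N)
= (1 - 1.5641^8)/(1 - 1.5641^10)
= 0.4019

0.4019


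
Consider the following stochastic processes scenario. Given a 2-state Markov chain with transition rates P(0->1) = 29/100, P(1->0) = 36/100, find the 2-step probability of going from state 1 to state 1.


Computing P^2 by matrix multiplication.
P = [[0.7100, 0.2900], [0.3600, 0.6400]]
After raising P to the power 2:
P^2(1,1) = 0.5140

0.5140
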